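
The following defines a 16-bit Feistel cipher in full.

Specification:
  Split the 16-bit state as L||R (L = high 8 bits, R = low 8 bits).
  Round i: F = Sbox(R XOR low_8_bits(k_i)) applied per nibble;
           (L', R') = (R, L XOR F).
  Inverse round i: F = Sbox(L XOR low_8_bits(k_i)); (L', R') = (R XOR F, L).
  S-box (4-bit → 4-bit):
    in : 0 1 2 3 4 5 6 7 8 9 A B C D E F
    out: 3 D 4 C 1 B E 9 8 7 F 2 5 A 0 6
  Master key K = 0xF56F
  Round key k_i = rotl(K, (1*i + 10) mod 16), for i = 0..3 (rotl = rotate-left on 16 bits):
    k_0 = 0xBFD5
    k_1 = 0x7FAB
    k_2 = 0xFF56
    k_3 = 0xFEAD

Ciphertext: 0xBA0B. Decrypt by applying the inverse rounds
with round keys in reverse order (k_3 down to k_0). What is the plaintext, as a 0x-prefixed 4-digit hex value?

s_0 = ciphertext = 0xBA0B
s_1 = InvRound(s_0, k_3) = 0xD2BA
s_2 = InvRound(s_1, k_2) = 0x3BD2
s_3 = InvRound(s_2, k_1) = 0xA13B
s_4 = InvRound(s_3, k_0) = 0xAAA1

0xAAA1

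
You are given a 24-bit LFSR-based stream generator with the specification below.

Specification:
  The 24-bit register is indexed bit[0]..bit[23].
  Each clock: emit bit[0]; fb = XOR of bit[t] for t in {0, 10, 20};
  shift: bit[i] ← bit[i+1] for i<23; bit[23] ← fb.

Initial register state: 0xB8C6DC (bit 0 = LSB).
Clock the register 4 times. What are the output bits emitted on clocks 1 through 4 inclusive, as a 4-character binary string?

0011

reg_0 = 0xB8C6DC
clock 1: out=0, reg = 0x5C636E
clock 2: out=0, reg = 0xAE31B7
clock 3: out=1, reg = 0xD718DB
clock 4: out=1, reg = 0x6B8C6D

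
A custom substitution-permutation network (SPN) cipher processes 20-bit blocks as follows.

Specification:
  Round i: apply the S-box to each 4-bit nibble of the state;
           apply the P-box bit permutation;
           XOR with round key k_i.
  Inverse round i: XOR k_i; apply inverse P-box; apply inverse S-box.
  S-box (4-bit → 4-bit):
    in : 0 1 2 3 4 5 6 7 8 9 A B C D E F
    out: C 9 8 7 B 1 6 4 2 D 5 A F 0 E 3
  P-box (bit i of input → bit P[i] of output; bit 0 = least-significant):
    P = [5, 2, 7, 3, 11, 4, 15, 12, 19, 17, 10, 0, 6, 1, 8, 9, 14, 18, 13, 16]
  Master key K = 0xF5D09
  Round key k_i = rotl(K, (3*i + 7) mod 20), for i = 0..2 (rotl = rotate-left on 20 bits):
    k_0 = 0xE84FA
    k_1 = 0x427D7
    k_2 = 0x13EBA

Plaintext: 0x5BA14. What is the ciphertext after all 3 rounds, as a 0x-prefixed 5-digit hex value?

0xF31A6

s_0 = plaintext = 0x5BA14
s_1 = Round(s_0, k_0) = 0x6DAD4
s_2 = Round(s_1, k_1) = 0x803FB
s_3 = Round(s_2, k_2) = 0xF31A6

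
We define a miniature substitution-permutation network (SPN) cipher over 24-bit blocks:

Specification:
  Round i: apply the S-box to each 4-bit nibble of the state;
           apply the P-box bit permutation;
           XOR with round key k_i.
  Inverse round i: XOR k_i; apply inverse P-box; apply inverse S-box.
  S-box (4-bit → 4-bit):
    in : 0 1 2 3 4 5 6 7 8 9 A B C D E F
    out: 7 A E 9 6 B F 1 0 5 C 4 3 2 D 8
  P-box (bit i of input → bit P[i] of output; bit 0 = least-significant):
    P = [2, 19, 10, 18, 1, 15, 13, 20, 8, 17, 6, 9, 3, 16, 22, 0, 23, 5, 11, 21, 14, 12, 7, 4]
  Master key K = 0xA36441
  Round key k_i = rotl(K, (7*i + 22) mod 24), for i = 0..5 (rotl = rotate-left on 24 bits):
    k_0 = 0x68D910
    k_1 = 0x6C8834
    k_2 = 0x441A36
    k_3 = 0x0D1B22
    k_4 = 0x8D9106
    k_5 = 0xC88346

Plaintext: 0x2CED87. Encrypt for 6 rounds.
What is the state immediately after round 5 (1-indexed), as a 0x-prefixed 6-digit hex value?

s_0 = plaintext = 0x2CED87
s_1 = Round(s_0, k_0) = 0xAAC9AD
s_2 = Round(s_1, k_1) = 0x55A1EC
s_3 = Round(s_2, k_2) = 0xBE6801
s_4 = Round(s_3, k_3) = 0xE0B3A9
s_5 = Round(s_4, k_4) = 0x5DFEB2
s_6 = Round(s_5, k_5) = 0xC4F437

0x5DFEB2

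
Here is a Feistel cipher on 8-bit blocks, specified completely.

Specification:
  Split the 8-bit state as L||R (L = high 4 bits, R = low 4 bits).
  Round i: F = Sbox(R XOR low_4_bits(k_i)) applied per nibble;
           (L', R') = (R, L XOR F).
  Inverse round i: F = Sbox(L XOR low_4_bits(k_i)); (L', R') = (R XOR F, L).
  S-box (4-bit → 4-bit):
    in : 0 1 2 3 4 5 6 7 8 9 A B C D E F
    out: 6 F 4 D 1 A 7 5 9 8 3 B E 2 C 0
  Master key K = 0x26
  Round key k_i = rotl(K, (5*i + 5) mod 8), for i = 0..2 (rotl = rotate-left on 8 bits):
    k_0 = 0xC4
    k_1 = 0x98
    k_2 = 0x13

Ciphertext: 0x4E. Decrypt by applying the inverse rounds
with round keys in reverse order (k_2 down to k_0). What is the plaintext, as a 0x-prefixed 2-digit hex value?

s_0 = ciphertext = 0x4E
s_1 = InvRound(s_0, k_2) = 0xB4
s_2 = InvRound(s_1, k_1) = 0x9B
s_3 = InvRound(s_2, k_0) = 0x99

0x99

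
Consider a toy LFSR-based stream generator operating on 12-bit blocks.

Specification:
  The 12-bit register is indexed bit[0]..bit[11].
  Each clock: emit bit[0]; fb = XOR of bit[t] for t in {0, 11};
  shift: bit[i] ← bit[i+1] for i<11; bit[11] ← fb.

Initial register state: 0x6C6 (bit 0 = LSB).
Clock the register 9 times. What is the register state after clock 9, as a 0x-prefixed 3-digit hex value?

0x213

reg_0 = 0x6C6
clock 1: out=0, reg = 0x363
clock 2: out=1, reg = 0x9B1
clock 3: out=1, reg = 0x4D8
clock 4: out=0, reg = 0x26C
clock 5: out=0, reg = 0x136
clock 6: out=0, reg = 0x09B
clock 7: out=1, reg = 0x84D
clock 8: out=1, reg = 0x426
clock 9: out=0, reg = 0x213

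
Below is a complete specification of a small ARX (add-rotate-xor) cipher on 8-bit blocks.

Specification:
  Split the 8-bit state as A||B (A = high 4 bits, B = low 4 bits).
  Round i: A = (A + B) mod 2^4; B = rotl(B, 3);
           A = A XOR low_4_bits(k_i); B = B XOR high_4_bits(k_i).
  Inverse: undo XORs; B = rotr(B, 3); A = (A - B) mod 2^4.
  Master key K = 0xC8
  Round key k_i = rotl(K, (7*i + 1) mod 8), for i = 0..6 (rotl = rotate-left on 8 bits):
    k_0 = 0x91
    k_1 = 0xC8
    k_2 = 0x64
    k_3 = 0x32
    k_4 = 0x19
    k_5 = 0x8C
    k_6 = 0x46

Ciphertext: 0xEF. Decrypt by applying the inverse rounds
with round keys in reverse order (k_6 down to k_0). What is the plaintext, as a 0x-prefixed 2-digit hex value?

s_0 = ciphertext = 0xEF
s_1 = InvRound(s_0, k_6) = 0x17
s_2 = InvRound(s_1, k_5) = 0xEF
s_3 = InvRound(s_2, k_4) = 0xAD
s_4 = InvRound(s_3, k_3) = 0xBD
s_5 = InvRound(s_4, k_2) = 0x87
s_6 = InvRound(s_5, k_1) = 0x97
s_7 = InvRound(s_6, k_0) = 0xBD

0xBD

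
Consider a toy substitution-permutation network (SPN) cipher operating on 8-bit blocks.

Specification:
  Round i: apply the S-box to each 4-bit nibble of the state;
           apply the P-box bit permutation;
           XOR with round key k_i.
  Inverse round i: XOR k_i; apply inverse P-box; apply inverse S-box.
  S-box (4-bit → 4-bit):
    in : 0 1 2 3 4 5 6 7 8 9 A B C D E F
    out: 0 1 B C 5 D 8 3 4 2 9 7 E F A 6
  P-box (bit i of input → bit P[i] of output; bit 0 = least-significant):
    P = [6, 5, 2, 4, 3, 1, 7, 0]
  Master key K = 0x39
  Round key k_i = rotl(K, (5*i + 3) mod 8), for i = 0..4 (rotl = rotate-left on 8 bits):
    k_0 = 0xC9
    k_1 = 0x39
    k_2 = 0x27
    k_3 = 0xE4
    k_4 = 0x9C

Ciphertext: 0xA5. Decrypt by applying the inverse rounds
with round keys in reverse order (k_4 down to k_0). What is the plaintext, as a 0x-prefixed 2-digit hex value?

0xF8

s_0 = ciphertext = 0xA5
s_1 = InvRound(s_0, k_4) = 0xAE
s_2 = InvRound(s_1, k_3) = 0x71
s_3 = InvRound(s_2, k_2) = 0x95
s_4 = InvRound(s_3, k_1) = 0x4F
s_5 = InvRound(s_4, k_0) = 0xF8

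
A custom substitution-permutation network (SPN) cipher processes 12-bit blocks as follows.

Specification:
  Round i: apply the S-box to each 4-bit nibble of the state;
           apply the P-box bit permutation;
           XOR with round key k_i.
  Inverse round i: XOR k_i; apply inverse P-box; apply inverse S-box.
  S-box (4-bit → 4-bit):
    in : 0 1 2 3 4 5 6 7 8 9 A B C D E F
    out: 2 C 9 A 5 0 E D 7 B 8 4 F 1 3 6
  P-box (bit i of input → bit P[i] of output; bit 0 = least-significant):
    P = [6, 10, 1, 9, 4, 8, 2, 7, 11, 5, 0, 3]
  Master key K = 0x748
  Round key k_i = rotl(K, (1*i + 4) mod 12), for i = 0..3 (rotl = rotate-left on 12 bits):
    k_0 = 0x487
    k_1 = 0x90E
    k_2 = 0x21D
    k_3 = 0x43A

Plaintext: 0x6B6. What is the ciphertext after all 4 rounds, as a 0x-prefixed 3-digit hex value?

s_0 = plaintext = 0x6B6
s_1 = Round(s_0, k_0) = 0x2A8
s_2 = Round(s_1, k_1) = 0x5C4
s_3 = Round(s_2, k_2) = 0x3CB
s_4 = Round(s_3, k_3) = 0x584

0x584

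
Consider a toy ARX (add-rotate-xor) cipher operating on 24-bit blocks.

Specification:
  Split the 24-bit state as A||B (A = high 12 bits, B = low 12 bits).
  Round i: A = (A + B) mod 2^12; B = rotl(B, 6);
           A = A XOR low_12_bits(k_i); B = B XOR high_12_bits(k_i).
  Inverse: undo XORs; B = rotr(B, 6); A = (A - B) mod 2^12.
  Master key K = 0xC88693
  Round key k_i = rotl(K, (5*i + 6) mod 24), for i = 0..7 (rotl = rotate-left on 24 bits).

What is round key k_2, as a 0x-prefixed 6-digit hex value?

K = 0xC88693
k_0 = rotl(K, (5*0+6) mod 24) = rotl(K, 6) = 0x21A4F2
k_1 = rotl(K, (5*1+6) mod 24) = rotl(K, 11) = 0x349E44
k_2 = rotl(K, (5*2+6) mod 24) = rotl(K, 16) = 0x93C886

0x93C886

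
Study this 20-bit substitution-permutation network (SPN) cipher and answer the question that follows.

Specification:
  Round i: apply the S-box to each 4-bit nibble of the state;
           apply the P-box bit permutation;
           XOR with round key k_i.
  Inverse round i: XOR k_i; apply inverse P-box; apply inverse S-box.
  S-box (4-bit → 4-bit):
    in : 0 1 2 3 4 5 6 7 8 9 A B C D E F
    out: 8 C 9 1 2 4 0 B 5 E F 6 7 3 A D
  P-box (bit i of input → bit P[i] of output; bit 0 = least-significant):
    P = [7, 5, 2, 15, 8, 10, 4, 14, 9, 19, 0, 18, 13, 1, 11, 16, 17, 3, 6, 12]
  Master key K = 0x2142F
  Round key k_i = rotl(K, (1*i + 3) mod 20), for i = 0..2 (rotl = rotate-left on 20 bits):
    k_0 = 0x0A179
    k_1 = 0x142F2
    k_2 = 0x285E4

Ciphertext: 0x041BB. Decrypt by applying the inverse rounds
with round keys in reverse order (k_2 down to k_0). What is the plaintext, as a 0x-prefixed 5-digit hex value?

s_0 = ciphertext = 0x041BB
s_1 = InvRound(s_0, k_2) = 0xC4591
s_2 = InvRound(s_1, k_1) = 0x5EAD4
s_3 = InvRound(s_2, k_0) = 0x41F2C

0x41F2C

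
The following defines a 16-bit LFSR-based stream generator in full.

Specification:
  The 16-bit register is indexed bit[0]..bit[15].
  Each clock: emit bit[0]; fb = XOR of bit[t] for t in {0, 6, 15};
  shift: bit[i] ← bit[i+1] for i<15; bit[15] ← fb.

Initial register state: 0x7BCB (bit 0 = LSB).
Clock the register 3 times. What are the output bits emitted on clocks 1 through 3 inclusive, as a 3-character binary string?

110

reg_0 = 0x7BCB
clock 1: out=1, reg = 0x3DE5
clock 2: out=1, reg = 0x1EF2
clock 3: out=0, reg = 0x8F79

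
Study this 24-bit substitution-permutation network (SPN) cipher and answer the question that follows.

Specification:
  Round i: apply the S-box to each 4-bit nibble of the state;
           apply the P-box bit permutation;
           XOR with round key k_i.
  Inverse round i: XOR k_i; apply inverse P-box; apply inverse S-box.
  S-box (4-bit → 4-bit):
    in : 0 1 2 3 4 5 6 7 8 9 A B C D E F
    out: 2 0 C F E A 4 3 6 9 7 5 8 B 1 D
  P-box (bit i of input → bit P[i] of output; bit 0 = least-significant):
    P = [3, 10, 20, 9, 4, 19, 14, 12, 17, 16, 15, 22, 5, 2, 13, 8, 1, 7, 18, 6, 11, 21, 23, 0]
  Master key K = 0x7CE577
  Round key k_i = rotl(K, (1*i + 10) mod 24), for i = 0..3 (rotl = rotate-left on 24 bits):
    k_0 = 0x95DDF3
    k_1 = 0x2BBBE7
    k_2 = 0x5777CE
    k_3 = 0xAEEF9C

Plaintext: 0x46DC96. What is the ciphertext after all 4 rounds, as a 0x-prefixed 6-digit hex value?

0x8C3629

s_0 = plaintext = 0x46DC96
s_1 = Round(s_0, k_0) = 0x61CCC6
s_2 = Round(s_1, k_1) = 0xFBAAE7
s_3 = Round(s_2, k_2) = 0xD0DBF1
s_4 = Round(s_3, k_3) = 0x8C3629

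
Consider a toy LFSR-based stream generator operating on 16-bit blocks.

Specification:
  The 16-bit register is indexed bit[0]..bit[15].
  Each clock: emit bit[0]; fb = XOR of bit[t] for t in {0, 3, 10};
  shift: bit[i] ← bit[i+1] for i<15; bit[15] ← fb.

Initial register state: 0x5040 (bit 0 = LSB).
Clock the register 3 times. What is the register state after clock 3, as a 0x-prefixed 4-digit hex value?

reg_0 = 0x5040
clock 1: out=0, reg = 0x2820
clock 2: out=0, reg = 0x1410
clock 3: out=0, reg = 0x8A08

0x8A08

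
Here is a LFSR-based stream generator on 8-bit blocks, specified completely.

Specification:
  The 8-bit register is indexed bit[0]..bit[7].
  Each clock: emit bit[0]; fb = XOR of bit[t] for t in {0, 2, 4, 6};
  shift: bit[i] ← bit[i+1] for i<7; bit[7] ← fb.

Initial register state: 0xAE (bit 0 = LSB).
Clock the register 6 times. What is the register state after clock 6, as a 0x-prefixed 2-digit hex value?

0xE6

reg_0 = 0xAE
clock 1: out=0, reg = 0xD7
clock 2: out=1, reg = 0x6B
clock 3: out=1, reg = 0x35
clock 4: out=1, reg = 0x9A
clock 5: out=0, reg = 0xCD
clock 6: out=1, reg = 0xE6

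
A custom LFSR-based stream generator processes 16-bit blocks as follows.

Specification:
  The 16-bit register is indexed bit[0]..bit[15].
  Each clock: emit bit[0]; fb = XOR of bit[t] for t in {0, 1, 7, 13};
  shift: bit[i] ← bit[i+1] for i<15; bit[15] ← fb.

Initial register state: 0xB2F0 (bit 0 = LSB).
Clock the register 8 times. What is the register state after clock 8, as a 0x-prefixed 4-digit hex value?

reg_0 = 0xB2F0
clock 1: out=0, reg = 0x5978
clock 2: out=0, reg = 0x2CBC
clock 3: out=0, reg = 0x165E
clock 4: out=0, reg = 0x8B2F
clock 5: out=1, reg = 0x4597
clock 6: out=1, reg = 0xA2CB
clock 7: out=1, reg = 0x5165
clock 8: out=1, reg = 0xA8B2

0xA8B2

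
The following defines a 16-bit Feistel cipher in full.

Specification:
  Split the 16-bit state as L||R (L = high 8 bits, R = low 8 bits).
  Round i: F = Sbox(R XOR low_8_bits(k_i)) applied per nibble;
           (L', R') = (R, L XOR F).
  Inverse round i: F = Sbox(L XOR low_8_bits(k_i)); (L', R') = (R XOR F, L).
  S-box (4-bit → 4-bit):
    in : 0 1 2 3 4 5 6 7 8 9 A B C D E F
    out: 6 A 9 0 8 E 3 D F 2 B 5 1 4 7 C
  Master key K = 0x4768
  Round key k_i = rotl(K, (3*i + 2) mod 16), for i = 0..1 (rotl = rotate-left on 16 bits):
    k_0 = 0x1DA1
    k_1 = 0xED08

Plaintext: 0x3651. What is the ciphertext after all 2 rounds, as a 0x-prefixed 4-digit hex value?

0xF09E

s_0 = plaintext = 0x3651
s_1 = Round(s_0, k_0) = 0x51F0
s_2 = Round(s_1, k_1) = 0xF09E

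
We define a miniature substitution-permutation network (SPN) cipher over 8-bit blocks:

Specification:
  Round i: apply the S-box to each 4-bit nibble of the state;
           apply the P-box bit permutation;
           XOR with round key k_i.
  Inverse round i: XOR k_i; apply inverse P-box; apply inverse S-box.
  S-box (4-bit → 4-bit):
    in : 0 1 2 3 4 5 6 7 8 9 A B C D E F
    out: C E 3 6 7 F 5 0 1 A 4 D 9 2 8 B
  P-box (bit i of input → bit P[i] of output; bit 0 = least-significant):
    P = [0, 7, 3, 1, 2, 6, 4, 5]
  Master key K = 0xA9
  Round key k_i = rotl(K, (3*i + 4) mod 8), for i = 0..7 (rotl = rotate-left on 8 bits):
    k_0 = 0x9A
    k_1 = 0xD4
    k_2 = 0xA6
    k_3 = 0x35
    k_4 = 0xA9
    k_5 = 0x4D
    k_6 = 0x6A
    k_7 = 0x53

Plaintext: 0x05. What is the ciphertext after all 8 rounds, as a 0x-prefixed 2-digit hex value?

0xC1

s_0 = plaintext = 0x05
s_1 = Round(s_0, k_0) = 0x21
s_2 = Round(s_1, k_1) = 0x1A
s_3 = Round(s_2, k_2) = 0xDE
s_4 = Round(s_3, k_3) = 0x77
s_5 = Round(s_4, k_4) = 0xA9
s_6 = Round(s_5, k_5) = 0xDF
s_7 = Round(s_6, k_6) = 0xA9
s_8 = Round(s_7, k_7) = 0xC1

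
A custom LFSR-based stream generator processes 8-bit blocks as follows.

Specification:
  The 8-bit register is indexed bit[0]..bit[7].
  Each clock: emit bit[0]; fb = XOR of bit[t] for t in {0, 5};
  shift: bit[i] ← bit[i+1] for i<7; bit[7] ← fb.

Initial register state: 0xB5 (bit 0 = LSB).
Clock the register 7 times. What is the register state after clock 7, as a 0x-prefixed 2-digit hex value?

reg_0 = 0xB5
clock 1: out=1, reg = 0x5A
clock 2: out=0, reg = 0x2D
clock 3: out=1, reg = 0x16
clock 4: out=0, reg = 0x0B
clock 5: out=1, reg = 0x85
clock 6: out=1, reg = 0xC2
clock 7: out=0, reg = 0x61

0x61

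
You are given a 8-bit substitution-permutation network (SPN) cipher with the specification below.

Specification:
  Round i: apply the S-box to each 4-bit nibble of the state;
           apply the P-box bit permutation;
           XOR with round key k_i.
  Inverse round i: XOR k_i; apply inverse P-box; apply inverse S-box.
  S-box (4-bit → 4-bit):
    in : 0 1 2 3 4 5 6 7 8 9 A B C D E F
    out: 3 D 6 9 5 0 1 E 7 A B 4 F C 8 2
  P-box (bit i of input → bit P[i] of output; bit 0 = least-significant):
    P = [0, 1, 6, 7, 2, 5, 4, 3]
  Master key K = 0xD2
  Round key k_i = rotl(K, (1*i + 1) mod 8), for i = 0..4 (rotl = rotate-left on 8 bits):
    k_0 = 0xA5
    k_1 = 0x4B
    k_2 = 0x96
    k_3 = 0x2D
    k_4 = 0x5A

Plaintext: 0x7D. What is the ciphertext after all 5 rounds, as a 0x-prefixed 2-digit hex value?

s_0 = plaintext = 0x7D
s_1 = Round(s_0, k_0) = 0x5D
s_2 = Round(s_1, k_1) = 0x8B
s_3 = Round(s_2, k_2) = 0xE2
s_4 = Round(s_3, k_3) = 0x67
s_5 = Round(s_4, k_4) = 0x9C

0x9C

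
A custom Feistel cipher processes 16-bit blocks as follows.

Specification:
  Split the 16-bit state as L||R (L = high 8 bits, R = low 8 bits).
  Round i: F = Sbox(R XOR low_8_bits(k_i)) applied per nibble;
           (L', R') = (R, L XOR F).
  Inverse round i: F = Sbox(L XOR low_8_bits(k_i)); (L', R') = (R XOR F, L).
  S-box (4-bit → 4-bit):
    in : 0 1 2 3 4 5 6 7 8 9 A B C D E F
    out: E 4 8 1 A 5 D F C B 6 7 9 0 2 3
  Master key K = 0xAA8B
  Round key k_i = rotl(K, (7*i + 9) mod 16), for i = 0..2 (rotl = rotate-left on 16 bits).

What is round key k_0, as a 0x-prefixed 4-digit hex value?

K = 0xAA8B
k_0 = rotl(K, (7*0+9) mod 16) = rotl(K, 9) = 0x1755

0x1755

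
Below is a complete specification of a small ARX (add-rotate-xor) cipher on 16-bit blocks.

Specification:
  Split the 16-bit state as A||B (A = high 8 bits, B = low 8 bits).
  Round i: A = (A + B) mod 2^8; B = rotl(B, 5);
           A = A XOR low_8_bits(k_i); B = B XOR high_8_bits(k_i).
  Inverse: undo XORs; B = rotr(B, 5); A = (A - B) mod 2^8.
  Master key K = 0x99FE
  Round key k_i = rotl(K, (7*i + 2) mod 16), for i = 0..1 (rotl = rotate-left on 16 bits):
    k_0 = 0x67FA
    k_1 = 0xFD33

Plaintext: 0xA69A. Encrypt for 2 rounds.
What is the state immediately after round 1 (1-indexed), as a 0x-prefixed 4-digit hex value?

0xBA34

s_0 = plaintext = 0xA69A
s_1 = Round(s_0, k_0) = 0xBA34
s_2 = Round(s_1, k_1) = 0xDD7B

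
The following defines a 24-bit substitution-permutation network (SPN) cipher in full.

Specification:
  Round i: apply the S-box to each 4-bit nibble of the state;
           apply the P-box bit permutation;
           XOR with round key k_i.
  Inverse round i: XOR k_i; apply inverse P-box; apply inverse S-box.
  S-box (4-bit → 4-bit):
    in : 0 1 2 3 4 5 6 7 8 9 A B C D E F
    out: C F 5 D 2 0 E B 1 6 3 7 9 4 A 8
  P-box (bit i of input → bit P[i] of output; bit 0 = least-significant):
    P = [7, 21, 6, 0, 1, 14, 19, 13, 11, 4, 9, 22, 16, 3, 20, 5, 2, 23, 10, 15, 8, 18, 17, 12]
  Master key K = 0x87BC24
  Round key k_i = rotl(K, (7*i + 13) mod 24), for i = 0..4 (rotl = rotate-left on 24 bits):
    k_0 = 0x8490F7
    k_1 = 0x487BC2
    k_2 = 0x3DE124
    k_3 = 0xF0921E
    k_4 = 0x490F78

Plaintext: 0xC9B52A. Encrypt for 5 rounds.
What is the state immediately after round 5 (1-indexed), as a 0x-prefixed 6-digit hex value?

0xAC3CE9

s_0 = plaintext = 0xC9B52A
s_1 = Round(s_0, k_0) = 0x3D857D
s_2 = Round(s_1, k_1) = 0x4B0E80
s_3 = Round(s_2, k_2) = 0xE9E553
s_4 = Round(s_3, k_3) = 0x7486F7
s_5 = Round(s_4, k_4) = 0xAC3CE9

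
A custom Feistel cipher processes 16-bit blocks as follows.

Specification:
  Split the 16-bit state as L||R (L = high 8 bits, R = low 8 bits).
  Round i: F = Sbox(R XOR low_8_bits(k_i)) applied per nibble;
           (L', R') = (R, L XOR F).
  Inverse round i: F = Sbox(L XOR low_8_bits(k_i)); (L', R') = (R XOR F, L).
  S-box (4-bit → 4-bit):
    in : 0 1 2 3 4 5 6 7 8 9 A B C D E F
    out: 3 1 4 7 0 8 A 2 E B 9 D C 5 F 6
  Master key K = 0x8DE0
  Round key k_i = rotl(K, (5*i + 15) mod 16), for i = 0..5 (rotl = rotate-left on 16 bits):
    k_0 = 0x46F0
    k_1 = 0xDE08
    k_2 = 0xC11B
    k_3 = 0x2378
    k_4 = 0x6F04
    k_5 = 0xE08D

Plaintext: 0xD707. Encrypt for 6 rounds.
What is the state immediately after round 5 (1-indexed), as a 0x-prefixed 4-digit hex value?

0xE882

s_0 = plaintext = 0xD707
s_1 = Round(s_0, k_0) = 0x07B5
s_2 = Round(s_1, k_1) = 0xB5D2
s_3 = Round(s_2, k_2) = 0xD27E
s_4 = Round(s_3, k_3) = 0x7EE8
s_5 = Round(s_4, k_4) = 0xE882
s_6 = Round(s_5, k_5) = 0x82DE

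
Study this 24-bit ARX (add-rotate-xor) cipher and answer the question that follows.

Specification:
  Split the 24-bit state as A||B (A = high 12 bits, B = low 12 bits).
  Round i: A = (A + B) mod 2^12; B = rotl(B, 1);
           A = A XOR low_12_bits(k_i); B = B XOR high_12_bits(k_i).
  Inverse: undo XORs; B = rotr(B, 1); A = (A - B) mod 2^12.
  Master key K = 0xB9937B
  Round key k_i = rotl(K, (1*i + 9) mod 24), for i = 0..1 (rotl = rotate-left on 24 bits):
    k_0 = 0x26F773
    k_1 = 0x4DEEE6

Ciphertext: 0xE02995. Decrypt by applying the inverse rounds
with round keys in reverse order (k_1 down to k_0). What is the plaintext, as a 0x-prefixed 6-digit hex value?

0xEE7665

s_0 = ciphertext = 0xE02995
s_1 = InvRound(s_0, k_1) = 0x23FEA5
s_2 = InvRound(s_1, k_0) = 0xEE7665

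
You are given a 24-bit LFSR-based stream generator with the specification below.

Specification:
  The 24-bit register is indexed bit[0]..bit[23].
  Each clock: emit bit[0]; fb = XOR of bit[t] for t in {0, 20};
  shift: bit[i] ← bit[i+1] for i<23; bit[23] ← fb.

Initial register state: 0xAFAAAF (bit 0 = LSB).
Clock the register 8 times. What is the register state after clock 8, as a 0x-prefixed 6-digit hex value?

reg_0 = 0xAFAAAF
clock 1: out=1, reg = 0xD7D557
clock 2: out=1, reg = 0x6BEAAB
clock 3: out=1, reg = 0xB5F555
clock 4: out=1, reg = 0x5AFAAA
clock 5: out=0, reg = 0xAD7D55
clock 6: out=1, reg = 0xD6BEAA
clock 7: out=0, reg = 0xEB5F55
clock 8: out=1, reg = 0xF5AFAA

0xF5AFAA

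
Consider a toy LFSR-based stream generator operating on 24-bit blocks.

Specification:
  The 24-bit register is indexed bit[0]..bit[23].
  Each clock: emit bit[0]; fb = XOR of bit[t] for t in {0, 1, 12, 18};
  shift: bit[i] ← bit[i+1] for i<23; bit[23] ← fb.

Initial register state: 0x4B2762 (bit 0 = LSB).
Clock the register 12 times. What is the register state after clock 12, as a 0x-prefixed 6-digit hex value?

0xCB34B2

reg_0 = 0x4B2762
clock 1: out=0, reg = 0xA593B1
clock 2: out=1, reg = 0xD2C9D8
clock 3: out=0, reg = 0x6964EC
clock 4: out=0, reg = 0x34B276
clock 5: out=0, reg = 0x9A593B
clock 6: out=1, reg = 0xCD2C9D
clock 7: out=1, reg = 0x66964E
clock 8: out=0, reg = 0xB34B27
clock 9: out=1, reg = 0x59A593
clock 10: out=1, reg = 0x2CD2C9
clock 11: out=1, reg = 0x966964
clock 12: out=0, reg = 0xCB34B2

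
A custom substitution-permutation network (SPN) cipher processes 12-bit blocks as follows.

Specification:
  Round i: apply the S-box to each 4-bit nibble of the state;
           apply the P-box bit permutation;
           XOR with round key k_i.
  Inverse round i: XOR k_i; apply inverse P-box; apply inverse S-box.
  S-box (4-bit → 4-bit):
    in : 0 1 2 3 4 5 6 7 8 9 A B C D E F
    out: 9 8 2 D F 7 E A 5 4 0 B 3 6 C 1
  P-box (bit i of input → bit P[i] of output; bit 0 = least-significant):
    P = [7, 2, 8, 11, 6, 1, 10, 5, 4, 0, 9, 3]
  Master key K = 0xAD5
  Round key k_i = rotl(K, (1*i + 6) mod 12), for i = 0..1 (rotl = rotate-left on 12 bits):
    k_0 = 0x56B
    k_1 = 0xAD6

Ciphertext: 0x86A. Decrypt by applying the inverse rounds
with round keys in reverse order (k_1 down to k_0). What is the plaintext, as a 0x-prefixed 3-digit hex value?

s_0 = ciphertext = 0x86A
s_1 = InvRound(s_0, k_1) = 0x31C
s_2 = InvRound(s_1, k_0) = 0x542

0x542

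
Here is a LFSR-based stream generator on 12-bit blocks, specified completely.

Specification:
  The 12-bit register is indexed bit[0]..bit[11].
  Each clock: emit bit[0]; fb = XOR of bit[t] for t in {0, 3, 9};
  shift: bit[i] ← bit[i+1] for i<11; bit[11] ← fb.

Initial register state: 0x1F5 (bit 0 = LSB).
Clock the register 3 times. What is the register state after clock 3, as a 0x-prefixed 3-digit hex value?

reg_0 = 0x1F5
clock 1: out=1, reg = 0x8FA
clock 2: out=0, reg = 0xC7D
clock 3: out=1, reg = 0x63E

0x63E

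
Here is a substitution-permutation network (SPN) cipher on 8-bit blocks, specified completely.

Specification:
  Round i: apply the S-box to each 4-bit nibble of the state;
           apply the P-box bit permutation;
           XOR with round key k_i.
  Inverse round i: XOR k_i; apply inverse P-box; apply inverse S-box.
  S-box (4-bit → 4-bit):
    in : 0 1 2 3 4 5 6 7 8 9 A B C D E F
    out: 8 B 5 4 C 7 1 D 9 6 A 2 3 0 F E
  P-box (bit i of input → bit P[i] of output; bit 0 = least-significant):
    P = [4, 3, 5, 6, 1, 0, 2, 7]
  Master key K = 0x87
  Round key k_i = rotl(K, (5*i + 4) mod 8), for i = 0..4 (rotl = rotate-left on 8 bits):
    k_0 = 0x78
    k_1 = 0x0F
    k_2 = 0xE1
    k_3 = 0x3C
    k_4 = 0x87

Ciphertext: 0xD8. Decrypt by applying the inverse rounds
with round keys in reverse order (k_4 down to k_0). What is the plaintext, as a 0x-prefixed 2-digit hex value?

s_0 = ciphertext = 0xD8
s_1 = InvRound(s_0, k_4) = 0x51
s_2 = InvRound(s_1, k_3) = 0x9F
s_3 = InvRound(s_2, k_2) = 0x2E
s_4 = InvRound(s_3, k_1) = 0xB3
s_5 = InvRound(s_4, k_0) = 0x1A

0x1A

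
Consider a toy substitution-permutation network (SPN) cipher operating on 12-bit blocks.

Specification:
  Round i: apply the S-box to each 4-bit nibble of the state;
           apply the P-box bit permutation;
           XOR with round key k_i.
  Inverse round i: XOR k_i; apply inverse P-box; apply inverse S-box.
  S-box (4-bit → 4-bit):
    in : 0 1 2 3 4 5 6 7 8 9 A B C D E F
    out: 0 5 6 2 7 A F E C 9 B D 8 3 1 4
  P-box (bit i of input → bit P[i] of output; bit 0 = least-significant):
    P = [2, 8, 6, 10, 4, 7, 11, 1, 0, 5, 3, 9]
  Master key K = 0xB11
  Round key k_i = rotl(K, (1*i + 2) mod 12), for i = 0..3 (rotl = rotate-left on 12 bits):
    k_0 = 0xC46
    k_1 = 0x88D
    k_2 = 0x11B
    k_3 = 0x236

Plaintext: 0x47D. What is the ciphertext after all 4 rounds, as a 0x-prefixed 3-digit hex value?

s_0 = plaintext = 0x47D
s_1 = Round(s_0, k_0) = 0x5E9
s_2 = Round(s_1, k_1) = 0xEB9
s_3 = Round(s_2, k_2) = 0xD0C
s_4 = Round(s_3, k_3) = 0x617

0x617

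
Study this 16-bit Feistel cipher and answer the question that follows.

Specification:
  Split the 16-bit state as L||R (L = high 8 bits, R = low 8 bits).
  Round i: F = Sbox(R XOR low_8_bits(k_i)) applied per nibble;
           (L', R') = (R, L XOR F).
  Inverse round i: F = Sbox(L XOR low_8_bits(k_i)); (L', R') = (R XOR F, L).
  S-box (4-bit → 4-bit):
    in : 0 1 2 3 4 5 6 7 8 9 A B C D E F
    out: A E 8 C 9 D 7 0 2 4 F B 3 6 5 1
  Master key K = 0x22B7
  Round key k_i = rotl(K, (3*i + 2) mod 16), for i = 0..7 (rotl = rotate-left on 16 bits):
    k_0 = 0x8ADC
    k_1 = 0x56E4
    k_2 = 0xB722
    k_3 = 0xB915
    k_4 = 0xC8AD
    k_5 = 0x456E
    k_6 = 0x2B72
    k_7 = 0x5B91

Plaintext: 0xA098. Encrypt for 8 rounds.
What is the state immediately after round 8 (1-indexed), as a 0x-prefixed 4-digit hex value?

s_0 = plaintext = 0xA098
s_1 = Round(s_0, k_0) = 0x9839
s_2 = Round(s_1, k_1) = 0x39FE
s_3 = Round(s_2, k_2) = 0xFE5A
s_4 = Round(s_3, k_3) = 0x5A6F
s_5 = Round(s_4, k_4) = 0x6F62
s_6 = Round(s_5, k_5) = 0x62CC
s_7 = Round(s_6, k_6) = 0xCCD7
s_8 = Round(s_7, k_7) = 0xD75B

0xD75B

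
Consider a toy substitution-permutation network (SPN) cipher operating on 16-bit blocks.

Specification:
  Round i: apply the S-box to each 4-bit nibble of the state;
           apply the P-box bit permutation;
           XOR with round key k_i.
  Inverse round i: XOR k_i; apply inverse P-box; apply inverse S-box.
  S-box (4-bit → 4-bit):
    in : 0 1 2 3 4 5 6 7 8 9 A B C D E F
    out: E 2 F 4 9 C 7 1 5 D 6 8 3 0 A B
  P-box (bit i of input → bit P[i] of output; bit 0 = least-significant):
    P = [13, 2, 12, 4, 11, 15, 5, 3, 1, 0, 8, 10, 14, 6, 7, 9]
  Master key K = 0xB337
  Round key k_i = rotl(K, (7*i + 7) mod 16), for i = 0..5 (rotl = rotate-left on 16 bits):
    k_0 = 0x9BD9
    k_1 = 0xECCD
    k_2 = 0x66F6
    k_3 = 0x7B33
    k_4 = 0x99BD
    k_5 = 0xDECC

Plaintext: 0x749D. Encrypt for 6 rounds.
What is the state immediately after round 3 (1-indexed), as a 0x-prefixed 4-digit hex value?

0x8AF4

s_0 = plaintext = 0x749D
s_1 = Round(s_0, k_0) = 0xD7F3
s_2 = Round(s_1, k_1) = 0x74C7
s_3 = Round(s_2, k_2) = 0x8AF4
s_4 = Round(s_3, k_3) = 0x92AA
s_5 = Round(s_4, k_4) = 0x4E1A
s_6 = Round(s_5, k_5) = 0x08C9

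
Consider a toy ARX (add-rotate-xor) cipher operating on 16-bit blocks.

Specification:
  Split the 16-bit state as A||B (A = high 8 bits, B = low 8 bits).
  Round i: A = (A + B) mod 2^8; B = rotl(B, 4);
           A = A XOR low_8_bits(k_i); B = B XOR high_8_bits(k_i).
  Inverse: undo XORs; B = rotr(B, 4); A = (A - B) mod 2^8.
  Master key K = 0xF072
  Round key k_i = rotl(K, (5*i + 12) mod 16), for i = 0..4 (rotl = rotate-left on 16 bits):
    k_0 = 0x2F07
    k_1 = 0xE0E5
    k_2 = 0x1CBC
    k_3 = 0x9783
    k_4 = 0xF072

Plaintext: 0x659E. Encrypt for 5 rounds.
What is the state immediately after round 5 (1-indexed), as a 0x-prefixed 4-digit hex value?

s_0 = plaintext = 0x659E
s_1 = Round(s_0, k_0) = 0x04C6
s_2 = Round(s_1, k_1) = 0x2F8C
s_3 = Round(s_2, k_2) = 0x07D4
s_4 = Round(s_3, k_3) = 0x58DA
s_5 = Round(s_4, k_4) = 0x405D

0x405D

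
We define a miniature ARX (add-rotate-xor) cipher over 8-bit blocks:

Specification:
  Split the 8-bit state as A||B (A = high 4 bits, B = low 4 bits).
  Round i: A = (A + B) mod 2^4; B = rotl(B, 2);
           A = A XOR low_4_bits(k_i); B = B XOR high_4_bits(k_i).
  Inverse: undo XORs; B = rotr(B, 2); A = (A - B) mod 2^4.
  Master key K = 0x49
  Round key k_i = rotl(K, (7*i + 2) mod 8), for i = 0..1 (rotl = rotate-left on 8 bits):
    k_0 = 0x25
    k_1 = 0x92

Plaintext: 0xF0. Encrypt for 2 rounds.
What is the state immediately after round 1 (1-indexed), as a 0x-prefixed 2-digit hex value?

0xA2

s_0 = plaintext = 0xF0
s_1 = Round(s_0, k_0) = 0xA2
s_2 = Round(s_1, k_1) = 0xE1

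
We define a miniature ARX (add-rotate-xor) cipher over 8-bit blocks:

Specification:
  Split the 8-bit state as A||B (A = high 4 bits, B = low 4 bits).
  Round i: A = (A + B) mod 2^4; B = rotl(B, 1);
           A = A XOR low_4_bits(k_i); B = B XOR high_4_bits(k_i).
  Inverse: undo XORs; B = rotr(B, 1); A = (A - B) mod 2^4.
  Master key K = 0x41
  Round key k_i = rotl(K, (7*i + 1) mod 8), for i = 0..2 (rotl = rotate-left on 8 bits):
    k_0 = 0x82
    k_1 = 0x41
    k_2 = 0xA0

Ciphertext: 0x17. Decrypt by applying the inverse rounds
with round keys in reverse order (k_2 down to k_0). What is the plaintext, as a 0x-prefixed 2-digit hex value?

0x1E

s_0 = ciphertext = 0x17
s_1 = InvRound(s_0, k_2) = 0x3E
s_2 = InvRound(s_1, k_1) = 0xD5
s_3 = InvRound(s_2, k_0) = 0x1E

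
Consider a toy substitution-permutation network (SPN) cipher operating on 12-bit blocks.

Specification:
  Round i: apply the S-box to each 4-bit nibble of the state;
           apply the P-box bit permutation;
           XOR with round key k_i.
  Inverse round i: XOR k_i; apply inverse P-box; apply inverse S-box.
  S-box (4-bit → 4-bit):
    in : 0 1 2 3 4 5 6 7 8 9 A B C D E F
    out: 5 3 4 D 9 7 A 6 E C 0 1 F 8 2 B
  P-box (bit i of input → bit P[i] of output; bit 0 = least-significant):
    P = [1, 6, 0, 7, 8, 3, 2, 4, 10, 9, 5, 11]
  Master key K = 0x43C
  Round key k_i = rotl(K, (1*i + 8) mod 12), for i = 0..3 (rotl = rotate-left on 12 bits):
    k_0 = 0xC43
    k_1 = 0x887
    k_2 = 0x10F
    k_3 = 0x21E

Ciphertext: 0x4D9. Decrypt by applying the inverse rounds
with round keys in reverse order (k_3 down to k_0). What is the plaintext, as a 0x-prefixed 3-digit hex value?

0x0A5

s_0 = ciphertext = 0x4D9
s_1 = InvRound(s_0, k_3) = 0x12C
s_2 = InvRound(s_1, k_2) = 0x2A0
s_3 = InvRound(s_2, k_1) = 0x820
s_4 = InvRound(s_3, k_0) = 0x0A5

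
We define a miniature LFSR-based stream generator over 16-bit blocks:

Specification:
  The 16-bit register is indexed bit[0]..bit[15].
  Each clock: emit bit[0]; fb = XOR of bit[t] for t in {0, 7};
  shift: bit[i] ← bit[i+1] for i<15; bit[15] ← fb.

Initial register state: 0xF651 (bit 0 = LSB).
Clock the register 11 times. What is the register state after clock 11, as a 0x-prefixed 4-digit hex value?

0xB7BE

reg_0 = 0xF651
clock 1: out=1, reg = 0xFB28
clock 2: out=0, reg = 0x7D94
clock 3: out=0, reg = 0xBECA
clock 4: out=0, reg = 0xDF65
clock 5: out=1, reg = 0xEFB2
clock 6: out=0, reg = 0xF7D9
clock 7: out=1, reg = 0x7BEC
clock 8: out=0, reg = 0xBDF6
clock 9: out=0, reg = 0xDEFB
clock 10: out=1, reg = 0x6F7D
clock 11: out=1, reg = 0xB7BE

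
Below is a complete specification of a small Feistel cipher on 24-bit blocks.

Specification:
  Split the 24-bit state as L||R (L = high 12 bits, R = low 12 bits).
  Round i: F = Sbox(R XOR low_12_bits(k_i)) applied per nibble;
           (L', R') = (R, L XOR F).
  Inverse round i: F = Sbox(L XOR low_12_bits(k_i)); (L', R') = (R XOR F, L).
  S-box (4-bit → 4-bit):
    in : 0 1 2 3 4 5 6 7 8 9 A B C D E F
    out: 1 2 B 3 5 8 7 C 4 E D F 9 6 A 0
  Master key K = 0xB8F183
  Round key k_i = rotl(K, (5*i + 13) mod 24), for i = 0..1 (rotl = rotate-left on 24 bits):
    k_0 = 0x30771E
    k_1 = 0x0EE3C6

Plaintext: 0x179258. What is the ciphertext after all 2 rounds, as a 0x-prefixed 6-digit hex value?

0x92EFFC

s_0 = plaintext = 0x179258
s_1 = Round(s_0, k_0) = 0x25892E
s_2 = Round(s_1, k_1) = 0x92EFFC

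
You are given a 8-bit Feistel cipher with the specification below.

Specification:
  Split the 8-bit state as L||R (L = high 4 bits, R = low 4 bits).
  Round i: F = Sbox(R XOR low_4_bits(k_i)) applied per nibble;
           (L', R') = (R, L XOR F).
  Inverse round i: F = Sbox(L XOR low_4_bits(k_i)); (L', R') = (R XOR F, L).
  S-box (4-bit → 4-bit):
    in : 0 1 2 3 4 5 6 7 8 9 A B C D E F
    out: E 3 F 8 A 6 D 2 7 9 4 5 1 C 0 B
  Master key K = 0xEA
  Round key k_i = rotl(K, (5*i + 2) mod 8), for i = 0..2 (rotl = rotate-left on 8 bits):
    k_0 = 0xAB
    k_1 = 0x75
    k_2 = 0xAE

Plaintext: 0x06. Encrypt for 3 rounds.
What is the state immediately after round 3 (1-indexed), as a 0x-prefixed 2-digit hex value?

s_0 = plaintext = 0x06
s_1 = Round(s_0, k_0) = 0x6C
s_2 = Round(s_1, k_1) = 0xCF
s_3 = Round(s_2, k_2) = 0xFF

0xFF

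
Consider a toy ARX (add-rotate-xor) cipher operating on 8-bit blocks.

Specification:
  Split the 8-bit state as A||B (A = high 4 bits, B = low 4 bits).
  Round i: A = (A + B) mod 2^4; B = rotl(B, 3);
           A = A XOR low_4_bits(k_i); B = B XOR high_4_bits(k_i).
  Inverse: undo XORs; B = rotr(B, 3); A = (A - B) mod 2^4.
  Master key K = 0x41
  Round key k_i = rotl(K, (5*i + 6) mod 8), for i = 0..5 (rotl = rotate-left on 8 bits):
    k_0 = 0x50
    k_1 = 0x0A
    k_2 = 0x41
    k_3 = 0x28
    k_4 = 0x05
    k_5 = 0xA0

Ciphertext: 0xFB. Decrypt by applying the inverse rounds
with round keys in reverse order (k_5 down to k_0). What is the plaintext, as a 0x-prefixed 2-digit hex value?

0xAE

s_0 = ciphertext = 0xFB
s_1 = InvRound(s_0, k_5) = 0xD2
s_2 = InvRound(s_1, k_4) = 0x44
s_3 = InvRound(s_2, k_3) = 0x0C
s_4 = InvRound(s_3, k_2) = 0x01
s_5 = InvRound(s_4, k_1) = 0x82
s_6 = InvRound(s_5, k_0) = 0xAE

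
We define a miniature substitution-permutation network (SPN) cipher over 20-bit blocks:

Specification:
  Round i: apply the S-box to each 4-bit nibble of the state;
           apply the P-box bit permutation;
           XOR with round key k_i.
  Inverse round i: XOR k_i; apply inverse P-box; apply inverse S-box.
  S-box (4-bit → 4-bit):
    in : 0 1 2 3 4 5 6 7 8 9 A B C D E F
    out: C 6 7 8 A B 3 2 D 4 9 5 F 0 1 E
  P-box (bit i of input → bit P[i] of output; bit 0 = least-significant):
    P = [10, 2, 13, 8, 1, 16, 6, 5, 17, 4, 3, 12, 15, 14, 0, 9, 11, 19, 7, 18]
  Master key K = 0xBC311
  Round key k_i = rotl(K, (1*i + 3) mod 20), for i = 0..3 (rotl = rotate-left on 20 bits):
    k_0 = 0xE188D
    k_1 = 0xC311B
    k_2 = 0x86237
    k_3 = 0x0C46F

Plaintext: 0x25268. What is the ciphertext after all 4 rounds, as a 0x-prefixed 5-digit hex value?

0x6253A

s_0 = plaintext = 0x25268
s_1 = Round(s_0, k_0) = 0x5F717
s_2 = Round(s_1, k_1) = 0x17B4E
s_3 = Round(s_2, k_2) = 0x3269F
s_4 = Round(s_3, k_3) = 0x6253A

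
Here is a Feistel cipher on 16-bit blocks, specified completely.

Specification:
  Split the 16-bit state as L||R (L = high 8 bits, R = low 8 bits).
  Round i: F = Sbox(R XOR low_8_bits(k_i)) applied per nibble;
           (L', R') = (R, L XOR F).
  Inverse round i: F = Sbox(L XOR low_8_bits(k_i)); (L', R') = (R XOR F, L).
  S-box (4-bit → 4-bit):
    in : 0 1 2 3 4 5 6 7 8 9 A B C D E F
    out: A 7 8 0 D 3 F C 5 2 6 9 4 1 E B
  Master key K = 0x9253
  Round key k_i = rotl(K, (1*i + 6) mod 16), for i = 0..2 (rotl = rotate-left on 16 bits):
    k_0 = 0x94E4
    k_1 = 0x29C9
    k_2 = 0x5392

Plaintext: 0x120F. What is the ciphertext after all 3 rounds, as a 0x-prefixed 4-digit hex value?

s_0 = plaintext = 0x120F
s_1 = Round(s_0, k_0) = 0x0FFB
s_2 = Round(s_1, k_1) = 0xFB07
s_3 = Round(s_2, k_2) = 0x07D8

0x07D8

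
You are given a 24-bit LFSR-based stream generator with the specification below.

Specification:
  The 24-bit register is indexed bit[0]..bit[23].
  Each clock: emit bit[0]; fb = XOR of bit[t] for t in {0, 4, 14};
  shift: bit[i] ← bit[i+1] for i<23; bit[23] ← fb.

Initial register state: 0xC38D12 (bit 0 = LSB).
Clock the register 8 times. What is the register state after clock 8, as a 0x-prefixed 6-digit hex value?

0xCDC38D

reg_0 = 0xC38D12
clock 1: out=0, reg = 0xE1C689
clock 2: out=1, reg = 0x70E344
clock 3: out=0, reg = 0xB871A2
clock 4: out=0, reg = 0xDC38D1
clock 5: out=1, reg = 0x6E1C68
clock 6: out=0, reg = 0x370E34
clock 7: out=0, reg = 0x9B871A
clock 8: out=0, reg = 0xCDC38D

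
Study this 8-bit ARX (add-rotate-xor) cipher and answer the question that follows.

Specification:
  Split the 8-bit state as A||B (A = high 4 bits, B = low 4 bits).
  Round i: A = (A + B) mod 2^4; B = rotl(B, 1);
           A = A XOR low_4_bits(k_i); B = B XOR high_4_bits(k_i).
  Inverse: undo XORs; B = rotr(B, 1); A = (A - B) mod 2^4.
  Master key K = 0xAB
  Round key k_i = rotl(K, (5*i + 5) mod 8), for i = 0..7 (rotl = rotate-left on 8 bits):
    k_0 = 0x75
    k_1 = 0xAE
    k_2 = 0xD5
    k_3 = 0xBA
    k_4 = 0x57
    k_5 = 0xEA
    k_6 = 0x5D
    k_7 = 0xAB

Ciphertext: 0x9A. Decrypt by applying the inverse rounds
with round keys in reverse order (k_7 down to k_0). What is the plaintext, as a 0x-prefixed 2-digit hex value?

0x5A

s_0 = ciphertext = 0x9A
s_1 = InvRound(s_0, k_7) = 0x20
s_2 = InvRound(s_1, k_6) = 0x5A
s_3 = InvRound(s_2, k_5) = 0xD2
s_4 = InvRound(s_3, k_4) = 0xFB
s_5 = InvRound(s_4, k_3) = 0x50
s_6 = InvRound(s_5, k_2) = 0x2E
s_7 = InvRound(s_6, k_1) = 0xA2
s_8 = InvRound(s_7, k_0) = 0x5A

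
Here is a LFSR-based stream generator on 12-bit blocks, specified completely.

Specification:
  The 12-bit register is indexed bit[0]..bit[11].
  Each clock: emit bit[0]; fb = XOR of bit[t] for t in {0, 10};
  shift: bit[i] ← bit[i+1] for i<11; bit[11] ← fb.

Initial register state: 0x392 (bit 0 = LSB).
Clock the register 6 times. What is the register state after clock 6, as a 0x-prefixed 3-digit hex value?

0xE8E

reg_0 = 0x392
clock 1: out=0, reg = 0x1C9
clock 2: out=1, reg = 0x8E4
clock 3: out=0, reg = 0x472
clock 4: out=0, reg = 0xA39
clock 5: out=1, reg = 0xD1C
clock 6: out=0, reg = 0xE8E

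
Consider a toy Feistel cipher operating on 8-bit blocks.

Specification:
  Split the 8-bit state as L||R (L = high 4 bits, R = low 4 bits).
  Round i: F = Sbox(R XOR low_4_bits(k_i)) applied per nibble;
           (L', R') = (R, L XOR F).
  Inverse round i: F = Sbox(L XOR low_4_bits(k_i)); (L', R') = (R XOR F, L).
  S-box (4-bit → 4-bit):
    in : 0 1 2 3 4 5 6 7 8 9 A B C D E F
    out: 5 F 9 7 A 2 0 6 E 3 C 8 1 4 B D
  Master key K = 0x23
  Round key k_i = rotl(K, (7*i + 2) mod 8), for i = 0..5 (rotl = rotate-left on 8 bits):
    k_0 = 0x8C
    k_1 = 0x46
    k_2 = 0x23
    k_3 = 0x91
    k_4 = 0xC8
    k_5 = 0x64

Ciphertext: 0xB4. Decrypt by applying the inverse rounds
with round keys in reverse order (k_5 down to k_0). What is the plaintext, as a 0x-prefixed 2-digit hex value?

0xAA

s_0 = ciphertext = 0xB4
s_1 = InvRound(s_0, k_5) = 0x9B
s_2 = InvRound(s_1, k_4) = 0x49
s_3 = InvRound(s_2, k_3) = 0xB4
s_4 = InvRound(s_3, k_2) = 0xAB
s_5 = InvRound(s_4, k_1) = 0xAA
s_6 = InvRound(s_5, k_0) = 0xAA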